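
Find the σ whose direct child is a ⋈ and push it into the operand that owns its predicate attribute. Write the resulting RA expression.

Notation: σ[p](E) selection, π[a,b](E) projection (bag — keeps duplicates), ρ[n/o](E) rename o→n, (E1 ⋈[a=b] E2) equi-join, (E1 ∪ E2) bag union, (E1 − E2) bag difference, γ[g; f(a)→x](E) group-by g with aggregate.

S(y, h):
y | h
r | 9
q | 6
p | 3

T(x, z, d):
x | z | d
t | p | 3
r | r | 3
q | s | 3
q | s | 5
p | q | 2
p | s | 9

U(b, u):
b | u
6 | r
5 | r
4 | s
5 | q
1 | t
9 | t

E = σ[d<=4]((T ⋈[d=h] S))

σ filters on d, owned by the left side.
E' = (σ[d<=4](T) ⋈[d=h] S)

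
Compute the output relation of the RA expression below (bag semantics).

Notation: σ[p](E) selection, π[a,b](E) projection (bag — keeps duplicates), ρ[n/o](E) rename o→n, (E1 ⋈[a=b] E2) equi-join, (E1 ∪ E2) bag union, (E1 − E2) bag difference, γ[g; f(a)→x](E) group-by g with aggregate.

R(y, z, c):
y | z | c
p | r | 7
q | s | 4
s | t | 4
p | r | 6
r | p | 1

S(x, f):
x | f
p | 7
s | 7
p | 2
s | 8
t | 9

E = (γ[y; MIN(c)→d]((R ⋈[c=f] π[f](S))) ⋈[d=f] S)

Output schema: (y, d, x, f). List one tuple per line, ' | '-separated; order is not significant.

Subexpression sizes:
  R → 5
  S → 5
  π[f](S) → 5
  (R ⋈[c=f] π[f](S)) → 2
  γ[y; MIN(c)→d]((R ⋈[c=f] π[f](S))) → 1
  S → 5
  (γ[y; MIN(c)→d]((R ⋈[c=f] π[f](S))) ⋈[d=f] S) → 2

== RESULT ==
y | d | x | f
p | 7 | p | 7
p | 7 | s | 7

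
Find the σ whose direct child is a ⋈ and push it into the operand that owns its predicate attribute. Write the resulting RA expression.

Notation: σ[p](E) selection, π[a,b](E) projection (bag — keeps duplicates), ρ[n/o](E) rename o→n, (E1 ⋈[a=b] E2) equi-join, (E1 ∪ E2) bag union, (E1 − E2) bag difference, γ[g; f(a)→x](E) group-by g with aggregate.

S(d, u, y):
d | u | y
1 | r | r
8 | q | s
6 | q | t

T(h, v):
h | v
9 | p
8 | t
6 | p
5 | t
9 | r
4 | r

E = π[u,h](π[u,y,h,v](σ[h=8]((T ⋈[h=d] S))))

σ filters on h, owned by the left side.
E' = π[u,h](π[u,y,h,v]((σ[h=8](T) ⋈[h=d] S)))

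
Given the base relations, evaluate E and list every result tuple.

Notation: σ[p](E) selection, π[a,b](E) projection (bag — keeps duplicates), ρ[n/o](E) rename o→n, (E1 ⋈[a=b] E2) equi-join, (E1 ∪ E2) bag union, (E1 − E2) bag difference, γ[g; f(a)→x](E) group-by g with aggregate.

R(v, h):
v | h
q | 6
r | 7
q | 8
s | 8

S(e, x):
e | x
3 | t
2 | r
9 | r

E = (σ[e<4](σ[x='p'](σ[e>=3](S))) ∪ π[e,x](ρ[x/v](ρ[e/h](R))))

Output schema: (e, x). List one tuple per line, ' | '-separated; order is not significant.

Stepwise |·|:
  S → 3
  σ[e>=3](S) → 2
  σ[x='p'](σ[e>=3](S)) → 0
  σ[e<4](σ[x='p'](σ[e>=3](S))) → 0
  R → 4
  ρ[e/h](R) → 4
  ρ[x/v](ρ[e/h](R)) → 4
  π[e,x](ρ[x/v](ρ[e/h](R))) → 4
  (σ[e<4](σ[x='p'](σ[e>=3](S))) ∪ π[e,x](ρ[x/v](ρ[e/h](R)))) → 4

== RESULT ==
e | x
6 | q
7 | r
8 | q
8 | s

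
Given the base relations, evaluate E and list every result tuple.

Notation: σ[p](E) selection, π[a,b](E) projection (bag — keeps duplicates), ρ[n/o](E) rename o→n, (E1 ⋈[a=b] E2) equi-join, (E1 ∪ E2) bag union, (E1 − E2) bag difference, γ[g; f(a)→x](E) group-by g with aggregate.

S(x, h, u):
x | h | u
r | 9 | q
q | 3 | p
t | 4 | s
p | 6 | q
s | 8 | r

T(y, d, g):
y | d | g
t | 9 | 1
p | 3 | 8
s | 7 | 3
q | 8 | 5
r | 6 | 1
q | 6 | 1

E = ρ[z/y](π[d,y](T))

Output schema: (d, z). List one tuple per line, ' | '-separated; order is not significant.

Row counts bottom-up:
  T → 6
  π[d,y](T) → 6
  ρ[z/y](π[d,y](T)) → 6

== RESULT ==
d | z
3 | p
6 | q
6 | r
7 | s
8 | q
9 | t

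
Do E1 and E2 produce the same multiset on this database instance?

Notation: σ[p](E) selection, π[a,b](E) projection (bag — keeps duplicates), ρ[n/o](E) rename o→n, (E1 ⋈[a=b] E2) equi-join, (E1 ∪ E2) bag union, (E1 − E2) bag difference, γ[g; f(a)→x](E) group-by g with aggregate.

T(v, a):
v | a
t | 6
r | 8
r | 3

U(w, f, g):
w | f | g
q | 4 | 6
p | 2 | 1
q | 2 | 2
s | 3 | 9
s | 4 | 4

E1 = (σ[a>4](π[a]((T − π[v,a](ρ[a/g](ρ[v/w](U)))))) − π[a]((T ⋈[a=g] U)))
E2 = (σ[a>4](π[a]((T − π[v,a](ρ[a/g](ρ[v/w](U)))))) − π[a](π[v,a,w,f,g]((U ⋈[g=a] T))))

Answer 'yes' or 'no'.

E1 subexpression sizes:
  T → 3
  U → 5
  ρ[v/w](U) → 5
  ρ[a/g](ρ[v/w](U)) → 5
  π[v,a](ρ[a/g](ρ[v/w](U))) → 5
  (T − π[v,a](ρ[a/g](ρ[v/w](U)))) → 3
  π[a]((T − π[v,a](ρ[a/g](ρ[v/w](U))))) → 3
  σ[a>4](π[a]((T − π[v,a](ρ[a/g](ρ[v/w](U)))))) → 2
  T → 3
  U → 5
  (T ⋈[a=g] U) → 1
  π[a]((T ⋈[a=g] U)) → 1
  (σ[a>4](π[a]((T − π[v,a](ρ[a/g](ρ[v/w](U)))))) − π[a]((T ⋈[a=g] U))) → 1
E2 subexpression sizes:
  T → 3
  U → 5
  ρ[v/w](U) → 5
  ρ[a/g](ρ[v/w](U)) → 5
  π[v,a](ρ[a/g](ρ[v/w](U))) → 5
  (T − π[v,a](ρ[a/g](ρ[v/w](U)))) → 3
  π[a]((T − π[v,a](ρ[a/g](ρ[v/w](U))))) → 3
  σ[a>4](π[a]((T − π[v,a](ρ[a/g](ρ[v/w](U)))))) → 2
  U → 5
  T → 3
  (U ⋈[g=a] T) → 1
  π[v,a,w,f,g]((U ⋈[g=a] T)) → 1
  π[a](π[v,a,w,f,g]((U ⋈[g=a] T))) → 1
  (σ[a>4](π[a]((T − π[v,a](ρ[a/g](ρ[v/w](U)))))) − π[a](π[v,a,w,f,g]((U ⋈[g=a] T)))) → 1

E1 and E2 produce the same multiset:
a
8

yes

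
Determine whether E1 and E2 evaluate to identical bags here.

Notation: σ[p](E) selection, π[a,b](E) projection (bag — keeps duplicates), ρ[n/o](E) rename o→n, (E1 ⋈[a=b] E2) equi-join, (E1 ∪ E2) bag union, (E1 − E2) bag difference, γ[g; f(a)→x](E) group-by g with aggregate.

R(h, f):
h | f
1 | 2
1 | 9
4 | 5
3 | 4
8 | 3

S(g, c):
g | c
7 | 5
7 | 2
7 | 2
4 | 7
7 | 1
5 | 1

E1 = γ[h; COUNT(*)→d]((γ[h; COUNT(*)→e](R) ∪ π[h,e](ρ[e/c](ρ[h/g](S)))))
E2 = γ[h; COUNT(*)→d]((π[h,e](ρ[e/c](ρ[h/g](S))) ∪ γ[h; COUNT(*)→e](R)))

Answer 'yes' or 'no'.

E1 subexpression sizes:
  R → 5
  γ[h; COUNT(*)→e](R) → 4
  S → 6
  ρ[h/g](S) → 6
  ρ[e/c](ρ[h/g](S)) → 6
  π[h,e](ρ[e/c](ρ[h/g](S))) → 6
  (γ[h; COUNT(*)→e](R) ∪ π[h,e](ρ[e/c](ρ[h/g](S)))) → 10
  γ[h; COUNT(*)→d]((γ[h; COUNT(*)→e](R) ∪ π[h,e](ρ[e/c](ρ[h/g](S))))) → 6
E2 subexpression sizes:
  S → 6
  ρ[h/g](S) → 6
  ρ[e/c](ρ[h/g](S)) → 6
  π[h,e](ρ[e/c](ρ[h/g](S))) → 6
  R → 5
  γ[h; COUNT(*)→e](R) → 4
  (π[h,e](ρ[e/c](ρ[h/g](S))) ∪ γ[h; COUNT(*)→e](R)) → 10
  γ[h; COUNT(*)→d]((π[h,e](ρ[e/c](ρ[h/g](S))) ∪ γ[h; COUNT(*)→e](R))) → 6

E1 and E2 produce the same multiset:
h | d
1 | 1
3 | 1
4 | 2
5 | 1
7 | 4
8 | 1

yes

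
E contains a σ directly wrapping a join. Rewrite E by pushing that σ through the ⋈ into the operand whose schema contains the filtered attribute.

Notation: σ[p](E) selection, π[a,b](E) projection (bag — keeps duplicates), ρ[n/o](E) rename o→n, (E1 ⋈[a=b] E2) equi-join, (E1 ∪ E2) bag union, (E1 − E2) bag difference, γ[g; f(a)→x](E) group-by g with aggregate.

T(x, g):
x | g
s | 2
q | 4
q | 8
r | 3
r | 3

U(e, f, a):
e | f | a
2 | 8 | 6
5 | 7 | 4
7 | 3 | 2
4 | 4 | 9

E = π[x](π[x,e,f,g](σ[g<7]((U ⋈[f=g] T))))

σ filters on g, owned by the right side.
E' = π[x](π[x,e,f,g]((U ⋈[f=g] σ[g<7](T))))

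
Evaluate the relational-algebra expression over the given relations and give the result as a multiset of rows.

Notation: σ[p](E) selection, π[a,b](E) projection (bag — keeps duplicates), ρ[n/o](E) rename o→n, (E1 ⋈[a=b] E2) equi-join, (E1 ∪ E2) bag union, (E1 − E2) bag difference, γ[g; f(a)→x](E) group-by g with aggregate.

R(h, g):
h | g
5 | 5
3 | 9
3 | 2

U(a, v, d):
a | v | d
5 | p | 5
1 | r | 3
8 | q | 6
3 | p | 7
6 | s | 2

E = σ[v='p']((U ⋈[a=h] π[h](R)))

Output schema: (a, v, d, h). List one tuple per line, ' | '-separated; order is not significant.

Stepwise |·|:
  U → 5
  R → 3
  π[h](R) → 3
  (U ⋈[a=h] π[h](R)) → 3
  σ[v='p']((U ⋈[a=h] π[h](R))) → 3

== RESULT ==
a | v | d | h
3 | p | 7 | 3
3 | p | 7 | 3
5 | p | 5 | 5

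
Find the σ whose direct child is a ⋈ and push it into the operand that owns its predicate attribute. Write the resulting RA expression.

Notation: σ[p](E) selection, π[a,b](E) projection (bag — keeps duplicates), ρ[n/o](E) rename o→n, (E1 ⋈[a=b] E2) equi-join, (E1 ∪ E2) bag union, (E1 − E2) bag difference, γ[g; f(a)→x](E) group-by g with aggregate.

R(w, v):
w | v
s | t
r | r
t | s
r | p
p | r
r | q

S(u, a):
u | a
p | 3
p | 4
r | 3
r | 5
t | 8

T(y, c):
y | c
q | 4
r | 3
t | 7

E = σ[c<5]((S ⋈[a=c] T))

σ filters on c, owned by the right side.
E' = (S ⋈[a=c] σ[c<5](T))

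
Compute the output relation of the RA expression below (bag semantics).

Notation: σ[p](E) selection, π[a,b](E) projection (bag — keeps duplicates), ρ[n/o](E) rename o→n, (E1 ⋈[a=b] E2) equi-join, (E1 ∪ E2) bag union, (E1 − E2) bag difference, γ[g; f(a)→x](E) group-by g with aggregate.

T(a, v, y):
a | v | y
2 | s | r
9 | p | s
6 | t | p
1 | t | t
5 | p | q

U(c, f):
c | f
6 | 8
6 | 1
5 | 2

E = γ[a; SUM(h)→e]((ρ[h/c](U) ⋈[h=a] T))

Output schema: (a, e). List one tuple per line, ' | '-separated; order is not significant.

Per-node cardinality:
  U → 3
  ρ[h/c](U) → 3
  T → 5
  (ρ[h/c](U) ⋈[h=a] T) → 3
  γ[a; SUM(h)→e]((ρ[h/c](U) ⋈[h=a] T)) → 2

== RESULT ==
a | e
5 | 5
6 | 12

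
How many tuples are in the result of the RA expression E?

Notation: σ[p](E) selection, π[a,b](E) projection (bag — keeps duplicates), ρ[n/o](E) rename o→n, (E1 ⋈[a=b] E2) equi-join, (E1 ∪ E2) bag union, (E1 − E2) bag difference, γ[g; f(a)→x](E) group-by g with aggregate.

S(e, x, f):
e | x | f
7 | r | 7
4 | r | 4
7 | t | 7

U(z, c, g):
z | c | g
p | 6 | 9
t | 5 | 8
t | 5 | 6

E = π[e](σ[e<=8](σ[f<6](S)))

Row counts bottom-up:
  S → 3
  σ[f<6](S) → 1
  σ[e<=8](σ[f<6](S)) → 1
  π[e](σ[e<=8](σ[f<6](S))) → 1

|E| = 1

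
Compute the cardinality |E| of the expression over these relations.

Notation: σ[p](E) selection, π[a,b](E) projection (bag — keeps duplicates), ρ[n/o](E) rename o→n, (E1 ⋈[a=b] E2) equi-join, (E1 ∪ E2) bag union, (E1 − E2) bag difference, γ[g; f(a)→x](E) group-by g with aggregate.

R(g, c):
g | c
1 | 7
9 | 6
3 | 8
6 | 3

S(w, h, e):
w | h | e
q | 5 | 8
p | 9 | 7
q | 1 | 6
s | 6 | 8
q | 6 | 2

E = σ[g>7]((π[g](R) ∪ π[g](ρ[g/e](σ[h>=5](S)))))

Subexpression sizes:
  R → 4
  π[g](R) → 4
  S → 5
  σ[h>=5](S) → 4
  ρ[g/e](σ[h>=5](S)) → 4
  π[g](ρ[g/e](σ[h>=5](S))) → 4
  (π[g](R) ∪ π[g](ρ[g/e](σ[h>=5](S)))) → 8
  σ[g>7]((π[g](R) ∪ π[g](ρ[g/e](σ[h>=5](S))))) → 3

|E| = 3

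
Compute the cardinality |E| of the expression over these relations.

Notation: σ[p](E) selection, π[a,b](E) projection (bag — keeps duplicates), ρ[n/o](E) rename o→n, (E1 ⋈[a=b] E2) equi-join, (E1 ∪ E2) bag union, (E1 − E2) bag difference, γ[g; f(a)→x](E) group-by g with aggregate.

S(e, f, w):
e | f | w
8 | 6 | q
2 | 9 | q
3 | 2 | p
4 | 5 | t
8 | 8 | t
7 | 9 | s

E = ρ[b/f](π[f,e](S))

Subexpression sizes:
  S → 6
  π[f,e](S) → 6
  ρ[b/f](π[f,e](S)) → 6

|E| = 6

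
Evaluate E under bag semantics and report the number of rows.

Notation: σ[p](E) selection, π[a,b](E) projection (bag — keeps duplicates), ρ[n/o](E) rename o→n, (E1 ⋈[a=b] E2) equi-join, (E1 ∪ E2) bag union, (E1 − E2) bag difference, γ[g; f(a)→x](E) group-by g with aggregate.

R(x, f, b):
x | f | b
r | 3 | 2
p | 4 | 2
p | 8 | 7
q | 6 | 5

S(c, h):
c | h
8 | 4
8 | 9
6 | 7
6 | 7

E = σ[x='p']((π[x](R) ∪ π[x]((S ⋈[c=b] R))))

Subexpression sizes:
  R → 4
  π[x](R) → 4
  S → 4
  R → 4
  (S ⋈[c=b] R) → 0
  π[x]((S ⋈[c=b] R)) → 0
  (π[x](R) ∪ π[x]((S ⋈[c=b] R))) → 4
  σ[x='p']((π[x](R) ∪ π[x]((S ⋈[c=b] R)))) → 2

|E| = 2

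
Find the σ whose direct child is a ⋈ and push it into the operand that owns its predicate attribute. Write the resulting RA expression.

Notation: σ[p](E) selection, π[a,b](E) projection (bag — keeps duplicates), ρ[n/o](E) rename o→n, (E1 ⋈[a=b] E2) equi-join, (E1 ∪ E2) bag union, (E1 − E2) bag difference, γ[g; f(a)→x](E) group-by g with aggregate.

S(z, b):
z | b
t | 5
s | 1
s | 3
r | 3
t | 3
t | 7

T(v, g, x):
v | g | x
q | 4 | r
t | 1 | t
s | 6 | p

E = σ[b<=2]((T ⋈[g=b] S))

σ filters on b, owned by the right side.
E' = (T ⋈[g=b] σ[b<=2](S))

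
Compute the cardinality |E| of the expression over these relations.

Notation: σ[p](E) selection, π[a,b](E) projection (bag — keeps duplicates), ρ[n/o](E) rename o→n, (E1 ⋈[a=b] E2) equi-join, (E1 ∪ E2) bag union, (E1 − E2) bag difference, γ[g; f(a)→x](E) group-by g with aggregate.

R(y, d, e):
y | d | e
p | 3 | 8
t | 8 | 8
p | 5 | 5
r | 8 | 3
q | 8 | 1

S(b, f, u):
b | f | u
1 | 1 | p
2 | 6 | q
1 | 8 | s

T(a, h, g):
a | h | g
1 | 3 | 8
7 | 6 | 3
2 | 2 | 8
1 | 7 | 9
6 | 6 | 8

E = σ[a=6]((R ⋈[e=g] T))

Subexpression sizes:
  R → 5
  T → 5
  (R ⋈[e=g] T) → 7
  σ[a=6]((R ⋈[e=g] T)) → 2

|E| = 2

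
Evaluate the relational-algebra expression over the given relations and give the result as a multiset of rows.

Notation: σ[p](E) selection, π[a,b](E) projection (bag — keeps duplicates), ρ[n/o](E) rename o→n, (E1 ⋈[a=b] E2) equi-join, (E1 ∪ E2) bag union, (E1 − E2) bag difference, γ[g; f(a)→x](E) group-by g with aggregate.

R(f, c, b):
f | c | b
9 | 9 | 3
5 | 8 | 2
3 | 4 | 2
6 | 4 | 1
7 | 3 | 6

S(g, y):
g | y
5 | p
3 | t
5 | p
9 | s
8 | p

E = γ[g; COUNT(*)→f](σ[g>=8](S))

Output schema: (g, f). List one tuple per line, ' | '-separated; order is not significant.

Per-node cardinality:
  S → 5
  σ[g>=8](S) → 2
  γ[g; COUNT(*)→f](σ[g>=8](S)) → 2

== RESULT ==
g | f
8 | 1
9 | 1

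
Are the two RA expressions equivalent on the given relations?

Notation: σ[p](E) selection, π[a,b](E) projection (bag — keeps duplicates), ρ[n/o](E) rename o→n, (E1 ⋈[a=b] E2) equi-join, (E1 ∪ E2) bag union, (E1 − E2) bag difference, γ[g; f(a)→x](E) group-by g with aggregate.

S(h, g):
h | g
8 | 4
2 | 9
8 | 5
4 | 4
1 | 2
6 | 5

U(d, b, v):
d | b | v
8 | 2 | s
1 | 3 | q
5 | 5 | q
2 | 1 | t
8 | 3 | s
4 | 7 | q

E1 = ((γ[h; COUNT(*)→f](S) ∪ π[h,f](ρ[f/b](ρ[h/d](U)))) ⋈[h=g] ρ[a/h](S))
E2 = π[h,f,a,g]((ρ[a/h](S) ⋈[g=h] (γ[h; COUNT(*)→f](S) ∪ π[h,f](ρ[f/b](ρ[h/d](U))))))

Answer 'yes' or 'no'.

E1 stepwise |·|:
  S → 6
  γ[h; COUNT(*)→f](S) → 5
  U → 6
  ρ[h/d](U) → 6
  ρ[f/b](ρ[h/d](U)) → 6
  π[h,f](ρ[f/b](ρ[h/d](U))) → 6
  (γ[h; COUNT(*)→f](S) ∪ π[h,f](ρ[f/b](ρ[h/d](U)))) → 11
  S → 6
  ρ[a/h](S) → 6
  ((γ[h; COUNT(*)→f](S) ∪ π[h,f](ρ[f/b](ρ[h/d](U)))) ⋈[h=g] ρ[a/h](S)) → 8
E2 stepwise |·|:
  S → 6
  ρ[a/h](S) → 6
  S → 6
  γ[h; COUNT(*)→f](S) → 5
  U → 6
  ρ[h/d](U) → 6
  ρ[f/b](ρ[h/d](U)) → 6
  π[h,f](ρ[f/b](ρ[h/d](U))) → 6
  (γ[h; COUNT(*)→f](S) ∪ π[h,f](ρ[f/b](ρ[h/d](U)))) → 11
  (ρ[a/h](S) ⋈[g=h] (γ[h; COUNT(*)→f](S) ∪ π[h,f](ρ[f/b](ρ[h/d](U))))) → 8
  π[h,f,a,g]((ρ[a/h](S) ⋈[g=h] (γ[h; COUNT(*)→f](S) ∪ π[h,f](ρ[f/b](ρ[h/d](U)))))) → 8

E1 and E2 produce the same multiset:
h | f | a | g
2 | 1 | 1 | 2
2 | 1 | 1 | 2
4 | 1 | 4 | 4
4 | 1 | 8 | 4
4 | 7 | 4 | 4
4 | 7 | 8 | 4
5 | 5 | 6 | 5
5 | 5 | 8 | 5

yes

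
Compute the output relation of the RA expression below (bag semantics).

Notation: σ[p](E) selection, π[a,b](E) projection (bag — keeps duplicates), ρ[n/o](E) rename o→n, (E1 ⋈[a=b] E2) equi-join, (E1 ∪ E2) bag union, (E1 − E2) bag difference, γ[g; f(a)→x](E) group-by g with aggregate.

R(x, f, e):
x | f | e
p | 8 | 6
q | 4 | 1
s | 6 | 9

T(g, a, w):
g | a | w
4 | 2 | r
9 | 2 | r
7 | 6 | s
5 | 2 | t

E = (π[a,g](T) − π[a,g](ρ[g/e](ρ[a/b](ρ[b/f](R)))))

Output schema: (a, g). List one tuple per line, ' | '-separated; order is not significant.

Row counts bottom-up:
  T → 4
  π[a,g](T) → 4
  R → 3
  ρ[b/f](R) → 3
  ρ[a/b](ρ[b/f](R)) → 3
  ρ[g/e](ρ[a/b](ρ[b/f](R))) → 3
  π[a,g](ρ[g/e](ρ[a/b](ρ[b/f](R)))) → 3
  (π[a,g](T) − π[a,g](ρ[g/e](ρ[a/b](ρ[b/f](R))))) → 4

== RESULT ==
a | g
2 | 4
2 | 5
2 | 9
6 | 7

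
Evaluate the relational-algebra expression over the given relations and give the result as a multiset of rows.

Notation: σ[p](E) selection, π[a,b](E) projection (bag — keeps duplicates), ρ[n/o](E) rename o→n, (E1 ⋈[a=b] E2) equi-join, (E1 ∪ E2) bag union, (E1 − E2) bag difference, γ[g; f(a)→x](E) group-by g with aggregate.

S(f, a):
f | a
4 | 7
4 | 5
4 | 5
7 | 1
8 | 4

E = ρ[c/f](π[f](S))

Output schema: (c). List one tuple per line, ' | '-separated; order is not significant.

Row counts bottom-up:
  S → 5
  π[f](S) → 5
  ρ[c/f](π[f](S)) → 5

== RESULT ==
c
4
4
4
7
8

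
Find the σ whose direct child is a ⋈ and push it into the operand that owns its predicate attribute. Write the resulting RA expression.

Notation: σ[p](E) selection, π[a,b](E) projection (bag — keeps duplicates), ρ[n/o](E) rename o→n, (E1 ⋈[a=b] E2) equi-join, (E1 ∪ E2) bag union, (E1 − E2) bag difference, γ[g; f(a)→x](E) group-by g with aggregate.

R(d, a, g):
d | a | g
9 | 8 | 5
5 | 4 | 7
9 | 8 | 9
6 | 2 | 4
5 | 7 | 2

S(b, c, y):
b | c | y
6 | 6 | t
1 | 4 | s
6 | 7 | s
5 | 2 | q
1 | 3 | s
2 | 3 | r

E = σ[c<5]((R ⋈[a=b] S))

σ filters on c, owned by the right side.
E' = (R ⋈[a=b] σ[c<5](S))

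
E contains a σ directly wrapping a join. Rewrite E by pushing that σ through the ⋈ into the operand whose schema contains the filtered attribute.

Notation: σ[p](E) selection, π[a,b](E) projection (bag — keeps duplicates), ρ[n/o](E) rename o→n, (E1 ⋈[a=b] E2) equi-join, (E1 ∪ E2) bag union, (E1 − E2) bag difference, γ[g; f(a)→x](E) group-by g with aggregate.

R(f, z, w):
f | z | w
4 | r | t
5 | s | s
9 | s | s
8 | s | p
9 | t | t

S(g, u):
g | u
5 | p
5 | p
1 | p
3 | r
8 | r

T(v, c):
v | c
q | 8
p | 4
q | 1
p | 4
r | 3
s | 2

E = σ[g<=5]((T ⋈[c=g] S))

σ filters on g, owned by the right side.
E' = (T ⋈[c=g] σ[g<=5](S))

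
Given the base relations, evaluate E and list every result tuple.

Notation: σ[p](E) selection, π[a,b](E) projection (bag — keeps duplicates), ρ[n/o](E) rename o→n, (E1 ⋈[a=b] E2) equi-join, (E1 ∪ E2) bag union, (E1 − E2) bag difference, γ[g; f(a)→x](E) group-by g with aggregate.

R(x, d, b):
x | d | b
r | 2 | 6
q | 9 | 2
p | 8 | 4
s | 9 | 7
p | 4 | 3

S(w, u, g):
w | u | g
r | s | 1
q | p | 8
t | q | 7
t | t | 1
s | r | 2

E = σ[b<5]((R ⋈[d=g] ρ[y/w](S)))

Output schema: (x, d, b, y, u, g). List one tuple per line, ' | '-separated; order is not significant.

Row counts bottom-up:
  R → 5
  S → 5
  ρ[y/w](S) → 5
  (R ⋈[d=g] ρ[y/w](S)) → 2
  σ[b<5]((R ⋈[d=g] ρ[y/w](S))) → 1

== RESULT ==
x | d | b | y | u | g
p | 8 | 4 | q | p | 8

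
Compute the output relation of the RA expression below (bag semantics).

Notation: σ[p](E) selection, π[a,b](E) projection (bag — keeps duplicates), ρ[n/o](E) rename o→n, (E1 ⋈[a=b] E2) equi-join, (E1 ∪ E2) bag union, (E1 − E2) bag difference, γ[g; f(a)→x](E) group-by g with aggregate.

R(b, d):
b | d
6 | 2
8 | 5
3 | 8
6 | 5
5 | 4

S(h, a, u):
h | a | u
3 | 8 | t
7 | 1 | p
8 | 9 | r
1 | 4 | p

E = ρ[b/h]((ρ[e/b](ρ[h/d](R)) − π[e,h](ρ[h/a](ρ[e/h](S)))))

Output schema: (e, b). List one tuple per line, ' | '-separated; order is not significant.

Row counts bottom-up:
  R → 5
  ρ[h/d](R) → 5
  ρ[e/b](ρ[h/d](R)) → 5
  S → 4
  ρ[e/h](S) → 4
  ρ[h/a](ρ[e/h](S)) → 4
  π[e,h](ρ[h/a](ρ[e/h](S))) → 4
  (ρ[e/b](ρ[h/d](R)) − π[e,h](ρ[h/a](ρ[e/h](S)))) → 4
  ρ[b/h]((ρ[e/b](ρ[h/d](R)) − π[e,h](ρ[h/a](ρ[e/h](S))))) → 4

== RESULT ==
e | b
5 | 4
6 | 2
6 | 5
8 | 5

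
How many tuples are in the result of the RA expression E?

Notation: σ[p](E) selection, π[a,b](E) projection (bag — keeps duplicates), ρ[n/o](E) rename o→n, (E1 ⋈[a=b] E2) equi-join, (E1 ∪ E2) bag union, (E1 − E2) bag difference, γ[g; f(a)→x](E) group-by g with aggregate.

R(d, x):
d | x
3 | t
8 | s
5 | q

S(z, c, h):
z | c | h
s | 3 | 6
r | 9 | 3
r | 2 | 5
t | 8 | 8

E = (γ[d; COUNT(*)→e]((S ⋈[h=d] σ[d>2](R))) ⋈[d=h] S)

Row counts bottom-up:
  S → 4
  R → 3
  σ[d>2](R) → 3
  (S ⋈[h=d] σ[d>2](R)) → 3
  γ[d; COUNT(*)→e]((S ⋈[h=d] σ[d>2](R))) → 3
  S → 4
  (γ[d; COUNT(*)→e]((S ⋈[h=d] σ[d>2](R))) ⋈[d=h] S) → 3

|E| = 3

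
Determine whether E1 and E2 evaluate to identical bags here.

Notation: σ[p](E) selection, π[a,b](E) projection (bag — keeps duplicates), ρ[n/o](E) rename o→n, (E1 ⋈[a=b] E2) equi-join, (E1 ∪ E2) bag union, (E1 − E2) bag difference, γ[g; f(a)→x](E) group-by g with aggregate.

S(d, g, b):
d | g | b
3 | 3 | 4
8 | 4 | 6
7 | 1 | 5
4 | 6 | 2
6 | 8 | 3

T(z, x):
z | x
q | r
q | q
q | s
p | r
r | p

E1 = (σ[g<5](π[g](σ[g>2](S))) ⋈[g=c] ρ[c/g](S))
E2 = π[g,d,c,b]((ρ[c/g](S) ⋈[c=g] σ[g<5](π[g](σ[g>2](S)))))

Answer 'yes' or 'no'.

E1 stepwise |·|:
  S → 5
  σ[g>2](S) → 4
  π[g](σ[g>2](S)) → 4
  σ[g<5](π[g](σ[g>2](S))) → 2
  S → 5
  ρ[c/g](S) → 5
  (σ[g<5](π[g](σ[g>2](S))) ⋈[g=c] ρ[c/g](S)) → 2
E2 stepwise |·|:
  S → 5
  ρ[c/g](S) → 5
  S → 5
  σ[g>2](S) → 4
  π[g](σ[g>2](S)) → 4
  σ[g<5](π[g](σ[g>2](S))) → 2
  (ρ[c/g](S) ⋈[c=g] σ[g<5](π[g](σ[g>2](S)))) → 2
  π[g,d,c,b]((ρ[c/g](S) ⋈[c=g] σ[g<5](π[g](σ[g>2](S))))) → 2

E1 and E2 produce the same multiset:
g | d | c | b
3 | 3 | 3 | 4
4 | 8 | 4 | 6

yes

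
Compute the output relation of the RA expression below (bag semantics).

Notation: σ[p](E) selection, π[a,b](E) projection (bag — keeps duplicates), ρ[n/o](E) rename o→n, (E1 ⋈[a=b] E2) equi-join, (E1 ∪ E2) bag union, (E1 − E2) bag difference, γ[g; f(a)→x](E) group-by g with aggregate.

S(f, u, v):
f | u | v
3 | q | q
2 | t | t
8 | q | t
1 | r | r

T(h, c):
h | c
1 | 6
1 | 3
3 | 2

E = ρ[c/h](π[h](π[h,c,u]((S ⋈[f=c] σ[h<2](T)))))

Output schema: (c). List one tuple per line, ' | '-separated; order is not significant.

Per-node cardinality:
  S → 4
  T → 3
  σ[h<2](T) → 2
  (S ⋈[f=c] σ[h<2](T)) → 1
  π[h,c,u]((S ⋈[f=c] σ[h<2](T))) → 1
  π[h](π[h,c,u]((S ⋈[f=c] σ[h<2](T)))) → 1
  ρ[c/h](π[h](π[h,c,u]((S ⋈[f=c] σ[h<2](T))))) → 1

== RESULT ==
c
1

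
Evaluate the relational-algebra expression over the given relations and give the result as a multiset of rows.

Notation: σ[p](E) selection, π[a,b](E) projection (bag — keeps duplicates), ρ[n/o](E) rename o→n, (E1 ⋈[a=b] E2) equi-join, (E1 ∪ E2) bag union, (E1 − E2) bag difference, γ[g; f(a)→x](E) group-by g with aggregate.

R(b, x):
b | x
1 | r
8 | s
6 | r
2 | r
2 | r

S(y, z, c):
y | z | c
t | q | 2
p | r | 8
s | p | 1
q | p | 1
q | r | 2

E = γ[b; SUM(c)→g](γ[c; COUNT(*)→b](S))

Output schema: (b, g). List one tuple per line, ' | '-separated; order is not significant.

Subexpression sizes:
  S → 5
  γ[c; COUNT(*)→b](S) → 3
  γ[b; SUM(c)→g](γ[c; COUNT(*)→b](S)) → 2

== RESULT ==
b | g
1 | 8
2 | 3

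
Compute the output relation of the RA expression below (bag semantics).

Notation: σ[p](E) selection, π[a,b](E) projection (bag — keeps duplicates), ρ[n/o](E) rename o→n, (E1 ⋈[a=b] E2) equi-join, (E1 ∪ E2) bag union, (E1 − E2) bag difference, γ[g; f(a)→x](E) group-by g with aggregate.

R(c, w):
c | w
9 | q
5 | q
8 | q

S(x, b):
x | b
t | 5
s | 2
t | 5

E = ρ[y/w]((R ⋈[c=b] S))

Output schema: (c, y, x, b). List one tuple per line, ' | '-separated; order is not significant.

Per-node cardinality:
  R → 3
  S → 3
  (R ⋈[c=b] S) → 2
  ρ[y/w]((R ⋈[c=b] S)) → 2

== RESULT ==
c | y | x | b
5 | q | t | 5
5 | q | t | 5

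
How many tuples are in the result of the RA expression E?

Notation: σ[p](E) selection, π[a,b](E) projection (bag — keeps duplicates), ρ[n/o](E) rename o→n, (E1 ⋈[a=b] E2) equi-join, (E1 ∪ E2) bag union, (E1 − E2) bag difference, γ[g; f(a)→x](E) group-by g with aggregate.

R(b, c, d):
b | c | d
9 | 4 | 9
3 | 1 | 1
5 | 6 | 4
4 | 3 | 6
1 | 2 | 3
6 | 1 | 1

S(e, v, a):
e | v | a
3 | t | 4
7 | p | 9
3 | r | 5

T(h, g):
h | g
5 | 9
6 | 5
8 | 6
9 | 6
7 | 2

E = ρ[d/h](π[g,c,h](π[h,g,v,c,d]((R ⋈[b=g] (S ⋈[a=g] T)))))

Per-node cardinality:
  R → 6
  S → 3
  T → 5
  (S ⋈[a=g] T) → 2
  (R ⋈[b=g] (S ⋈[a=g] T)) → 2
  π[h,g,v,c,d]((R ⋈[b=g] (S ⋈[a=g] T))) → 2
  π[g,c,h](π[h,g,v,c,d]((R ⋈[b=g] (S ⋈[a=g] T)))) → 2
  ρ[d/h](π[g,c,h](π[h,g,v,c,d]((R ⋈[b=g] (S ⋈[a=g] T))))) → 2

|E| = 2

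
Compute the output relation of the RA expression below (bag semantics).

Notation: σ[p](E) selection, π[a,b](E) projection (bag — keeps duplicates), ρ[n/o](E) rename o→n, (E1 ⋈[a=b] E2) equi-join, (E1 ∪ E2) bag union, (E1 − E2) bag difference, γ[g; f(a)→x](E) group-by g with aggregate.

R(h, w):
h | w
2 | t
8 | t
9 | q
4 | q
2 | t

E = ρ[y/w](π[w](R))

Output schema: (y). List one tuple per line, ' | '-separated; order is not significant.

Row counts bottom-up:
  R → 5
  π[w](R) → 5
  ρ[y/w](π[w](R)) → 5

== RESULT ==
y
q
q
t
t
t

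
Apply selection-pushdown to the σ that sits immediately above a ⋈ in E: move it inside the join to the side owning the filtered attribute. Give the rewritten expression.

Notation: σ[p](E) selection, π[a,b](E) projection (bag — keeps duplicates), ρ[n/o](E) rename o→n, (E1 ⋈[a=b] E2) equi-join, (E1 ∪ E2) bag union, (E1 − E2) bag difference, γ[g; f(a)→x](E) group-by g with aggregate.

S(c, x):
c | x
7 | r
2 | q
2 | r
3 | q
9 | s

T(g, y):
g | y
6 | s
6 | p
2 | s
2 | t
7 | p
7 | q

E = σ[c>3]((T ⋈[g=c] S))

σ filters on c, owned by the right side.
E' = (T ⋈[g=c] σ[c>3](S))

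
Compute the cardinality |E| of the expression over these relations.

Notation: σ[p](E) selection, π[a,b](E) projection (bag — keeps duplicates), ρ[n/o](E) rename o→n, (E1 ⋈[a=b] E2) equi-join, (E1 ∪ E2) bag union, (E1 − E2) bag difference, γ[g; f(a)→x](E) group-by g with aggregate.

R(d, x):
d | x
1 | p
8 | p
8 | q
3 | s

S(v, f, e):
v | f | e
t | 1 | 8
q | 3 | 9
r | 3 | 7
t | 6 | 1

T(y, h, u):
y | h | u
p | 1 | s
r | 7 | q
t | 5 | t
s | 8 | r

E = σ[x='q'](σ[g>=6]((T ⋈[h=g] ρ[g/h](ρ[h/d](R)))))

Stepwise |·|:
  T → 4
  R → 4
  ρ[h/d](R) → 4
  ρ[g/h](ρ[h/d](R)) → 4
  (T ⋈[h=g] ρ[g/h](ρ[h/d](R))) → 3
  σ[g>=6]((T ⋈[h=g] ρ[g/h](ρ[h/d](R)))) → 2
  σ[x='q'](σ[g>=6]((T ⋈[h=g] ρ[g/h](ρ[h/d](R))))) → 1

|E| = 1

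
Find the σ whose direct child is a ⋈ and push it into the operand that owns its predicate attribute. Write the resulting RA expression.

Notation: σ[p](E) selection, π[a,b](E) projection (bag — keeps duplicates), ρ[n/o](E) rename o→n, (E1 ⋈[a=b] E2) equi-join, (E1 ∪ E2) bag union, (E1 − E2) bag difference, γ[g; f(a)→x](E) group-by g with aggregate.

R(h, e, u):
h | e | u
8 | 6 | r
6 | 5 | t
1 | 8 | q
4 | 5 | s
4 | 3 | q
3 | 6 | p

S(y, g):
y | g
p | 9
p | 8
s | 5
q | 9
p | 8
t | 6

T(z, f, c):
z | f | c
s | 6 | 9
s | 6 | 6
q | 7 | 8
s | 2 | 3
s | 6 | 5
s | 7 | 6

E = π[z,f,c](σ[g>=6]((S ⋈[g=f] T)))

σ filters on g, owned by the left side.
E' = π[z,f,c]((σ[g>=6](S) ⋈[g=f] T))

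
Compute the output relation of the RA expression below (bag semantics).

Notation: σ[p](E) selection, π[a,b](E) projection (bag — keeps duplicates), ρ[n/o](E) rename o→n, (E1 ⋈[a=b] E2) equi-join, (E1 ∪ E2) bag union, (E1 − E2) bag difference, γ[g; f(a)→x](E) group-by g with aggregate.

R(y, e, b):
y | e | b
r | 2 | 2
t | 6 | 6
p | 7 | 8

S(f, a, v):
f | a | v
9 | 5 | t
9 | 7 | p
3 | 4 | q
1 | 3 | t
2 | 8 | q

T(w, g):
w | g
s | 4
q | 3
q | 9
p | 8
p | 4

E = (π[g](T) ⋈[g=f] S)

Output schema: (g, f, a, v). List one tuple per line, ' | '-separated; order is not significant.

Subexpression sizes:
  T → 5
  π[g](T) → 5
  S → 5
  (π[g](T) ⋈[g=f] S) → 3

== RESULT ==
g | f | a | v
3 | 3 | 4 | q
9 | 9 | 5 | t
9 | 9 | 7 | p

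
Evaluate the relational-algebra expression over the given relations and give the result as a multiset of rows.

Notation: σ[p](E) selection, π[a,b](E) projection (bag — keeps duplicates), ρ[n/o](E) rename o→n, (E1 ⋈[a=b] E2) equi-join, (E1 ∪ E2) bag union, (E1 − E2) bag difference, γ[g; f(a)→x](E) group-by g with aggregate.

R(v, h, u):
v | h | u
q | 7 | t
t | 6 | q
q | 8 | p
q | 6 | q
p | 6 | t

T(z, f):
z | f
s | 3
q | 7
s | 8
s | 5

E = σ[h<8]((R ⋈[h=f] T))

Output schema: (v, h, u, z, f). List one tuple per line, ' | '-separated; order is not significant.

Row counts bottom-up:
  R → 5
  T → 4
  (R ⋈[h=f] T) → 2
  σ[h<8]((R ⋈[h=f] T)) → 1

== RESULT ==
v | h | u | z | f
q | 7 | t | q | 7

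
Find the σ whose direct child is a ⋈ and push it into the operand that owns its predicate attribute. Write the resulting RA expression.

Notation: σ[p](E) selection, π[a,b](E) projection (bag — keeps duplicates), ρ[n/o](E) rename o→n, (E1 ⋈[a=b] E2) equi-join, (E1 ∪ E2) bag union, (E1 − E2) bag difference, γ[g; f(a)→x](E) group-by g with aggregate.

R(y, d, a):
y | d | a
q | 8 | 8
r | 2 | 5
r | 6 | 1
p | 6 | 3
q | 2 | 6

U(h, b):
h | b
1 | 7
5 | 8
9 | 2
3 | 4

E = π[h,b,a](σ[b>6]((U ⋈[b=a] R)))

σ filters on b, owned by the left side.
E' = π[h,b,a]((σ[b>6](U) ⋈[b=a] R))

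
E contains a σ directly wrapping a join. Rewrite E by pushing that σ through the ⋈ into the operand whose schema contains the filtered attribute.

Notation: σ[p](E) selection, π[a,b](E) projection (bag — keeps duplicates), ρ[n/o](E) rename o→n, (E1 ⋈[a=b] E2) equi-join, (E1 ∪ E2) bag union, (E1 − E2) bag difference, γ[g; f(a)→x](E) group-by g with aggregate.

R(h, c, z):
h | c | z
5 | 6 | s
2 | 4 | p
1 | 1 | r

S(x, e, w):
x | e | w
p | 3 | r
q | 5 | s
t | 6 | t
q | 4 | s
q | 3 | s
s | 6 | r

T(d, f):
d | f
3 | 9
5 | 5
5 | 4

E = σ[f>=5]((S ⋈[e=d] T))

σ filters on f, owned by the right side.
E' = (S ⋈[e=d] σ[f>=5](T))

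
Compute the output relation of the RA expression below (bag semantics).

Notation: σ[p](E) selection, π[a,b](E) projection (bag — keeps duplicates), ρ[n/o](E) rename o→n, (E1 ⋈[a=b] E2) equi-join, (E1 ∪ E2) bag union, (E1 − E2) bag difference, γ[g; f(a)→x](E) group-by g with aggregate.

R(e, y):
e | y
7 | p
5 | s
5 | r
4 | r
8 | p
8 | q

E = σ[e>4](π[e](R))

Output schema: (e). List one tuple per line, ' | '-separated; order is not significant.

Subexpression sizes:
  R → 6
  π[e](R) → 6
  σ[e>4](π[e](R)) → 5

== RESULT ==
e
5
5
7
8
8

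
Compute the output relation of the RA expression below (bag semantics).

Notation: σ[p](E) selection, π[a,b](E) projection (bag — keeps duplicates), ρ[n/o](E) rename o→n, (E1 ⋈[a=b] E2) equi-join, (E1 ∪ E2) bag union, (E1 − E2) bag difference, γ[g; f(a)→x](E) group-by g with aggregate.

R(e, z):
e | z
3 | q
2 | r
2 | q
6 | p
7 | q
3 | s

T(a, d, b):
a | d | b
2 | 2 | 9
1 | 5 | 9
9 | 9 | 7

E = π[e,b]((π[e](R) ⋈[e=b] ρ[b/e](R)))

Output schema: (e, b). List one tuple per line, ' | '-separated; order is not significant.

Stepwise |·|:
  R → 6
  π[e](R) → 6
  R → 6
  ρ[b/e](R) → 6
  (π[e](R) ⋈[e=b] ρ[b/e](R)) → 10
  π[e,b]((π[e](R) ⋈[e=b] ρ[b/e](R))) → 10

== RESULT ==
e | b
2 | 2
2 | 2
2 | 2
2 | 2
3 | 3
3 | 3
3 | 3
3 | 3
6 | 6
7 | 7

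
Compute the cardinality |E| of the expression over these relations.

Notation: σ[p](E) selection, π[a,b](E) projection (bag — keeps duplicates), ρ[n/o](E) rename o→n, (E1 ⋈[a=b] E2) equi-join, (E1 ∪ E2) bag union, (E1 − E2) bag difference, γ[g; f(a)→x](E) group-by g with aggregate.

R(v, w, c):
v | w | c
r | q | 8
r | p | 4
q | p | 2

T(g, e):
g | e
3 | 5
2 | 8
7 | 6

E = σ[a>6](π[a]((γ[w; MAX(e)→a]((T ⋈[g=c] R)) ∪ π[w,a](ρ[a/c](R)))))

Stepwise |·|:
  T → 3
  R → 3
  (T ⋈[g=c] R) → 1
  γ[w; MAX(e)→a]((T ⋈[g=c] R)) → 1
  R → 3
  ρ[a/c](R) → 3
  π[w,a](ρ[a/c](R)) → 3
  (γ[w; MAX(e)→a]((T ⋈[g=c] R)) ∪ π[w,a](ρ[a/c](R))) → 4
  π[a]((γ[w; MAX(e)→a]((T ⋈[g=c] R)) ∪ π[w,a](ρ[a/c](R)))) → 4
  σ[a>6](π[a]((γ[w; MAX(e)→a]((T ⋈[g=c] R)) ∪ π[w,a](ρ[a/c](R))))) → 2

|E| = 2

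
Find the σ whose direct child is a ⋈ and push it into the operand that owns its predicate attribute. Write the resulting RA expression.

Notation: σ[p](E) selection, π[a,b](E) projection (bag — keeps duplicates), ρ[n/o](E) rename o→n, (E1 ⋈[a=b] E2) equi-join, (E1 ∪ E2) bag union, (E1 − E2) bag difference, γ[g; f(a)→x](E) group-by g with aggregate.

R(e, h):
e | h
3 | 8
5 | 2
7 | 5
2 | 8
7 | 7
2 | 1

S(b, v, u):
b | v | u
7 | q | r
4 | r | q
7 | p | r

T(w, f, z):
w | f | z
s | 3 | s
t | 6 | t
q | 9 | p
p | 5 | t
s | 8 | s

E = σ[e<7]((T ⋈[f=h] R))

σ filters on e, owned by the right side.
E' = (T ⋈[f=h] σ[e<7](R))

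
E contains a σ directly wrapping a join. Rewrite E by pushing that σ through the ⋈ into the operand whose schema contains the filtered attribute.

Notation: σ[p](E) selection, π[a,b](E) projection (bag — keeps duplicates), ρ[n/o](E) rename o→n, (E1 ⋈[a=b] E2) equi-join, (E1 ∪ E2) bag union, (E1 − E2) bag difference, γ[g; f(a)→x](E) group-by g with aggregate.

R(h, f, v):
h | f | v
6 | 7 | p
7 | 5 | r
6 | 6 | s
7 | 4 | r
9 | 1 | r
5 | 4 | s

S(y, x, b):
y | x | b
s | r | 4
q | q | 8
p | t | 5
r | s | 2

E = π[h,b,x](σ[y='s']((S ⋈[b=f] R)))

σ filters on y, owned by the left side.
E' = π[h,b,x]((σ[y='s'](S) ⋈[b=f] R))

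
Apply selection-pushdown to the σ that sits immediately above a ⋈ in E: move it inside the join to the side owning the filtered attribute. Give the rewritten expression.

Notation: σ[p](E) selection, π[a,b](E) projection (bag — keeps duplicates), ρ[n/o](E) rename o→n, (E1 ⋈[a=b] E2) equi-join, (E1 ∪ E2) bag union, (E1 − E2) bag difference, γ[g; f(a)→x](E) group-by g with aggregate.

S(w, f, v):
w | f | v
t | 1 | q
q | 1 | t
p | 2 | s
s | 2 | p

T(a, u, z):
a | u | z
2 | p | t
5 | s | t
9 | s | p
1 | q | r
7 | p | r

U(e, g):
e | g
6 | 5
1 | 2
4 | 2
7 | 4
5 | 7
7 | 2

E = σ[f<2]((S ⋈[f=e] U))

σ filters on f, owned by the left side.
E' = (σ[f<2](S) ⋈[f=e] U)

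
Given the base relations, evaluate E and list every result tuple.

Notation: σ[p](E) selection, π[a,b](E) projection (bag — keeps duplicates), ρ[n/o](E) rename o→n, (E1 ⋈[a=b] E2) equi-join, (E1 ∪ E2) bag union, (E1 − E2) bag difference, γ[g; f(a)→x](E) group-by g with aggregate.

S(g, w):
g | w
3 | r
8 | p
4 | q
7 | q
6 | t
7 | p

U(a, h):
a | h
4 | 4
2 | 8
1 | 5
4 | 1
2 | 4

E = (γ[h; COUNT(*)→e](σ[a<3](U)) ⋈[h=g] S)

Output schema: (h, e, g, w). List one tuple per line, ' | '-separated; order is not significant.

Subexpression sizes:
  U → 5
  σ[a<3](U) → 3
  γ[h; COUNT(*)→e](σ[a<3](U)) → 3
  S → 6
  (γ[h; COUNT(*)→e](σ[a<3](U)) ⋈[h=g] S) → 2

== RESULT ==
h | e | g | w
4 | 1 | 4 | q
8 | 1 | 8 | p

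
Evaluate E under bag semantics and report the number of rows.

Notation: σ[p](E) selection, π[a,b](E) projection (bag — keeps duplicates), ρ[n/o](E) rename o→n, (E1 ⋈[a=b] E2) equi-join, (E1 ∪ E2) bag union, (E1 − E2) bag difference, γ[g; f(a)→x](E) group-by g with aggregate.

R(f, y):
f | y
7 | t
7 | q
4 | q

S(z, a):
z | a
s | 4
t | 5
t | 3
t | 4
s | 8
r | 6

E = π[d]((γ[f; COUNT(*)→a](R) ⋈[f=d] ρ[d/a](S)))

Stepwise |·|:
  R → 3
  γ[f; COUNT(*)→a](R) → 2
  S → 6
  ρ[d/a](S) → 6
  (γ[f; COUNT(*)→a](R) ⋈[f=d] ρ[d/a](S)) → 2
  π[d]((γ[f; COUNT(*)→a](R) ⋈[f=d] ρ[d/a](S))) → 2

|E| = 2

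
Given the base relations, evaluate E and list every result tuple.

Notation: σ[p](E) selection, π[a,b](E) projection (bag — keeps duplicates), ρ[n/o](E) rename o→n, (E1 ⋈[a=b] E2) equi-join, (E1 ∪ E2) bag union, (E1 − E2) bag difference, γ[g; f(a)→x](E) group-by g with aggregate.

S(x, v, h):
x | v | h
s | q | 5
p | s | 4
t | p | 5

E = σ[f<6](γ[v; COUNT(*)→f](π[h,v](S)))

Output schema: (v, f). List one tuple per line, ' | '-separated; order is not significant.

Row counts bottom-up:
  S → 3
  π[h,v](S) → 3
  γ[v; COUNT(*)→f](π[h,v](S)) → 3
  σ[f<6](γ[v; COUNT(*)→f](π[h,v](S))) → 3

== RESULT ==
v | f
p | 1
q | 1
s | 1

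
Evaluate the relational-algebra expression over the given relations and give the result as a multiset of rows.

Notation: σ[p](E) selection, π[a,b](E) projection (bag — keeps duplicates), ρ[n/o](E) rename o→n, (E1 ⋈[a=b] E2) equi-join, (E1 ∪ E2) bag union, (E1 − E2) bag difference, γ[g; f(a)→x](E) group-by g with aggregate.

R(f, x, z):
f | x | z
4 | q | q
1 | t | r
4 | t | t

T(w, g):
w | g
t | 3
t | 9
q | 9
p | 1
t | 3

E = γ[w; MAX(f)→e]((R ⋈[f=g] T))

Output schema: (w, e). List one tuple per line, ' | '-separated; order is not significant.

Row counts bottom-up:
  R → 3
  T → 5
  (R ⋈[f=g] T) → 1
  γ[w; MAX(f)→e]((R ⋈[f=g] T)) → 1

== RESULT ==
w | e
p | 1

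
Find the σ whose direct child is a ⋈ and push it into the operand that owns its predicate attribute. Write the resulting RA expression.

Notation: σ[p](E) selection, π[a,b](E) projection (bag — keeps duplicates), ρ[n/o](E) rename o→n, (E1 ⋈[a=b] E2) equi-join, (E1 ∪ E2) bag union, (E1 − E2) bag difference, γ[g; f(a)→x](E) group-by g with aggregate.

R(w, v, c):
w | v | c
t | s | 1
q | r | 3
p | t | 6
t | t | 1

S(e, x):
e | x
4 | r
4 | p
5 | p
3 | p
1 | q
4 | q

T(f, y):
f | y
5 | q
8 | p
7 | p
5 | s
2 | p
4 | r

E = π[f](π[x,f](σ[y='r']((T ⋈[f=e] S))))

σ filters on y, owned by the left side.
E' = π[f](π[x,f]((σ[y='r'](T) ⋈[f=e] S)))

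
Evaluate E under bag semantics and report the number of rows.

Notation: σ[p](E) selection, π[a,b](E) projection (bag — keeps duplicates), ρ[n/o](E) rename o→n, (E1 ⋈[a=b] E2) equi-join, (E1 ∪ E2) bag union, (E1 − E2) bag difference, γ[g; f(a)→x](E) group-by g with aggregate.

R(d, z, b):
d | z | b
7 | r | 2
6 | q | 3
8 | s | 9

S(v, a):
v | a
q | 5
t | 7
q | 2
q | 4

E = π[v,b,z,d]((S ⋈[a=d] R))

Per-node cardinality:
  S → 4
  R → 3
  (S ⋈[a=d] R) → 1
  π[v,b,z,d]((S ⋈[a=d] R)) → 1

|E| = 1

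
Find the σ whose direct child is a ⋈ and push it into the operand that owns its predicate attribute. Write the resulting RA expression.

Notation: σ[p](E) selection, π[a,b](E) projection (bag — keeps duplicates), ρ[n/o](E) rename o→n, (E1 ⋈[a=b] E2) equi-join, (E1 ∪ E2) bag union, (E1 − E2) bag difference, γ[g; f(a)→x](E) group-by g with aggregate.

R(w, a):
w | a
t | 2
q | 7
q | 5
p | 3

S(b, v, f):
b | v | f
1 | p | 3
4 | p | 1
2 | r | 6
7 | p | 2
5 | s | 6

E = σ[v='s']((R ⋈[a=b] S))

σ filters on v, owned by the right side.
E' = (R ⋈[a=b] σ[v='s'](S))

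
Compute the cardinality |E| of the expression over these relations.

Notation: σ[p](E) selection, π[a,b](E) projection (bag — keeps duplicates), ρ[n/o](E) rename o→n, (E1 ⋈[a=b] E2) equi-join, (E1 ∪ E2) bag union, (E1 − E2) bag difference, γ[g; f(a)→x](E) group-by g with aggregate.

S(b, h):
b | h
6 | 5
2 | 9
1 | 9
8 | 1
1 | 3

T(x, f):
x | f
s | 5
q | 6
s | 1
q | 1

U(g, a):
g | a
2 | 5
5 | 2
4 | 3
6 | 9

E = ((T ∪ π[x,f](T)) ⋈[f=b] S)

Per-node cardinality:
  T → 4
  T → 4
  π[x,f](T) → 4
  (T ∪ π[x,f](T)) → 8
  S → 5
  ((T ∪ π[x,f](T)) ⋈[f=b] S) → 10

|E| = 10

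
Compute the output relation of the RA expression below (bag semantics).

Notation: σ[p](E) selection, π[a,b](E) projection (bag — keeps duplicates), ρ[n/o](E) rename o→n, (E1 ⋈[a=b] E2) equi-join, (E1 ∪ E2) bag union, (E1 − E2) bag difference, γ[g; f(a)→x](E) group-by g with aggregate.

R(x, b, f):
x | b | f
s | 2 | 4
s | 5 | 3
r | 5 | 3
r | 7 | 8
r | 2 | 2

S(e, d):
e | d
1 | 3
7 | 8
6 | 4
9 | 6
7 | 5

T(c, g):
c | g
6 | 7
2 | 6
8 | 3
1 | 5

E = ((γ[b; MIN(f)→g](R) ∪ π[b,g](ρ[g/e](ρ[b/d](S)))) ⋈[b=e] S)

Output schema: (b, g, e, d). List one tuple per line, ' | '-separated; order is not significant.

Row counts bottom-up:
  R → 5
  γ[b; MIN(f)→g](R) → 3
  S → 5
  ρ[b/d](S) → 5
  ρ[g/e](ρ[b/d](S)) → 5
  π[b,g](ρ[g/e](ρ[b/d](S))) → 5
  (γ[b; MIN(f)→g](R) ∪ π[b,g](ρ[g/e](ρ[b/d](S)))) → 8
  S → 5
  ((γ[b; MIN(f)→g](R) ∪ π[b,g](ρ[g/e](ρ[b/d](S)))) ⋈[b=e] S) → 3

== RESULT ==
b | g | e | d
6 | 9 | 6 | 4
7 | 8 | 7 | 5
7 | 8 | 7 | 8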